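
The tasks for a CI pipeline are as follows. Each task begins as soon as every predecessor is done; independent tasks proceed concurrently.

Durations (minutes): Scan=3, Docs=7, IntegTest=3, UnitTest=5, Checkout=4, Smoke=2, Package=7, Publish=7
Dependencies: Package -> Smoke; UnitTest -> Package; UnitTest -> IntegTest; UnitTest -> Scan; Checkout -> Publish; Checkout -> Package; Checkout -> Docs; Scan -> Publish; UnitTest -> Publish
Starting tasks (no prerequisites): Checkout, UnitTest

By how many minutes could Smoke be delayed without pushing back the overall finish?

UnitTest→Scan→Publish = 5+3+7 = 15 sets the makespan at 15 minutes.
Smoke finishes as early as 14 and must finish by 15.
So Smoke can slip 15 − 14 = 1 minute.

1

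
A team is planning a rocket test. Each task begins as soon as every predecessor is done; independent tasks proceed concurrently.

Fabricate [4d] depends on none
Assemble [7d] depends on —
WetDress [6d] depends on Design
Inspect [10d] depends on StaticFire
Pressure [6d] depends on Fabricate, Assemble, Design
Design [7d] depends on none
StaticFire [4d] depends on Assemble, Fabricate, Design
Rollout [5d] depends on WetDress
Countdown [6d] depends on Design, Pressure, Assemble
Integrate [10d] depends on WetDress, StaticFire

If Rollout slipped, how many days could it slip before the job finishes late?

The longest chain is Design→WetDress→Integrate = 7+6+10 = 23; overall finish 23 days.
Longest path through Rollout: 18 days (earliest finish 18, latest finish 23).
So Rollout can slip 23 − 18 = 5 days.

5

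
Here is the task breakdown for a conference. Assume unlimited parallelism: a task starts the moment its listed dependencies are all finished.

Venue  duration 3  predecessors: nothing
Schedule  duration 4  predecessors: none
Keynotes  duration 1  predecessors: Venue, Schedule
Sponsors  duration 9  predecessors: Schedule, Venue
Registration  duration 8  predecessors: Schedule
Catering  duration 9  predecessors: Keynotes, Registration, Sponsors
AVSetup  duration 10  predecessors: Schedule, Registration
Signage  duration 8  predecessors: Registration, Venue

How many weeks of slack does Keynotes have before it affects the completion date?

8

The longest chain is Schedule→Sponsors→Catering = 4+9+9 = 22; overall finish 22 weeks.
Longest path through Keynotes: 14 weeks (earliest finish 5, latest finish 13).
Float = 22 − 14 = 8.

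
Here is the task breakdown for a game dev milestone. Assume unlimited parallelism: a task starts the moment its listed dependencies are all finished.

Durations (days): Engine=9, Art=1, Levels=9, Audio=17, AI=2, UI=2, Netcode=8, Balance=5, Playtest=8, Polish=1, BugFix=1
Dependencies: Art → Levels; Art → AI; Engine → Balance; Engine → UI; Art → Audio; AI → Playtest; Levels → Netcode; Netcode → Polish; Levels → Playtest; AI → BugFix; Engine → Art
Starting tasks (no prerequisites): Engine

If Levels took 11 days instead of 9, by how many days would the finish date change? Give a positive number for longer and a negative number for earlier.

The binding path is Engine→Art→Levels→Netcode→Polish = 9+1+9+8+1 = 28; finish at 28 days.
Levels lies on that path, so at 11 days the path becomes 30 days.
The critical path is still Engine→Art→Levels→Netcode→Polish; finish is now 30 days.
Change in finish: 30 − 28 = +2 days.

2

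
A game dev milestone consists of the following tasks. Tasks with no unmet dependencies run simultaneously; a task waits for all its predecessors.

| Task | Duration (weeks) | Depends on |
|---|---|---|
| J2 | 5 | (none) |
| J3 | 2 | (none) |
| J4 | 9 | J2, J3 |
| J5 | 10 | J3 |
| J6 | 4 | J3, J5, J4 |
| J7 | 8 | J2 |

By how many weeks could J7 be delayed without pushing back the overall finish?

Critical path: J2→J4→J6 = 5+9+4 = 18, so the finish is 18 weeks.
The longest chain containing J7 totals 13 weeks.
Float = 18 − 13 = 5.

5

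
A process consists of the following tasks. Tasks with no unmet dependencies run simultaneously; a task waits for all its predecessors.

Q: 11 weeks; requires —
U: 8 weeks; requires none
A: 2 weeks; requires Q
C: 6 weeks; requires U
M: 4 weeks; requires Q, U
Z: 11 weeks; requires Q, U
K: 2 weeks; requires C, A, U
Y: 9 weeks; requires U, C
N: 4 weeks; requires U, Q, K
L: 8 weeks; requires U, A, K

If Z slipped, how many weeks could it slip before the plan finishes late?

U→C→K→L = 8+6+2+8 = 24 sets the makespan at 24 weeks.
The longest chain containing Z totals 22 weeks.
Slack of Z = 13 − 11 = 2 weeks.

2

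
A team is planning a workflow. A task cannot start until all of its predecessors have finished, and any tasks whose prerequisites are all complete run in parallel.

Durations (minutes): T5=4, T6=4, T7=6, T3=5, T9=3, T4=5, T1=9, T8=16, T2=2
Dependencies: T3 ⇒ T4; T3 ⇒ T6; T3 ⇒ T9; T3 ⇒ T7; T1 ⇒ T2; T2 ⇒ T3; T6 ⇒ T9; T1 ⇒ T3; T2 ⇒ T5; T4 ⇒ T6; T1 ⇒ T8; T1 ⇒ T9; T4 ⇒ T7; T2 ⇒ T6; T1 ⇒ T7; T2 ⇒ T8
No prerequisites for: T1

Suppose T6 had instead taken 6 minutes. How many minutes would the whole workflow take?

As given, the longest chain is T1→T2→T3→T4→T6→T9 = 9+2+5+5+4+3 = 28, so the finish is 28 minutes.
Since T6 is critical, the +2 change carries straight to that chain (now 30 minutes).
That remains the longest chain; total 30 minutes.

30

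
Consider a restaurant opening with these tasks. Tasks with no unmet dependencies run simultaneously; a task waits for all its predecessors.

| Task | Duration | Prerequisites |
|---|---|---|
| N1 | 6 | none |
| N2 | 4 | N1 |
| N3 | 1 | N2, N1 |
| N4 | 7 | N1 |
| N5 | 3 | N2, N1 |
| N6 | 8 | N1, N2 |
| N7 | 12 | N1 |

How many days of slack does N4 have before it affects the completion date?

The longest chain is N1→N2→N6 = 6+4+8 = 18; overall finish 18 days.
Longest path through N4: 13 days (earliest finish 13, latest finish 18).
So N4 can slip 18 − 13 = 5 days.

5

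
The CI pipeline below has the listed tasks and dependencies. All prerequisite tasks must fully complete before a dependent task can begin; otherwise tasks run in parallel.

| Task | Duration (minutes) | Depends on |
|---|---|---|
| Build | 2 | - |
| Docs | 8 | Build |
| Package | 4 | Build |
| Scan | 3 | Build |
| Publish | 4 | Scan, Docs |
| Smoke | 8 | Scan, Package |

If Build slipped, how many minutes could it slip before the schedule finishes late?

Build→Docs→Publish = 2+8+4 = 14 sets the makespan at 14 minutes.
Longest path through Build: 14 minutes (earliest finish 2, latest finish 2).
Slack of Build = 0 − 0 = 0 minutes.

0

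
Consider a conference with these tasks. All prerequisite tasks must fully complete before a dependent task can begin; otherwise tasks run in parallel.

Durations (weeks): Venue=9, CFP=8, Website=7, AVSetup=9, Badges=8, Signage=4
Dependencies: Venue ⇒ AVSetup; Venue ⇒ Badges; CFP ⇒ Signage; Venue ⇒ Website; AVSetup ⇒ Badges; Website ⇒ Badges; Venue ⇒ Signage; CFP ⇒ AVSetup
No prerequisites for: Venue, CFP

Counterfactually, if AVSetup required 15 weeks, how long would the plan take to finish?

32

Actual critical path: Venue→AVSetup→Badges = 9+9+8 = 26 ⇒ 26 weeks.
AVSetup is on the critical path; changing it to 15 makes that path 32 weeks.
The critical path is still Venue→AVSetup→Badges; finish is now 32 weeks.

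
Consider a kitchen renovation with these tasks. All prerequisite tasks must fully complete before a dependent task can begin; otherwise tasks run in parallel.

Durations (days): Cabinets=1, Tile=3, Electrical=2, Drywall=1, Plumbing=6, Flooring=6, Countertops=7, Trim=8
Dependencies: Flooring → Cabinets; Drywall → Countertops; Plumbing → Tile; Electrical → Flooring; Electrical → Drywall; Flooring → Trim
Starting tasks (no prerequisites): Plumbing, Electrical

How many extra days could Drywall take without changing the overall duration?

6

Electrical→Flooring→Trim = 2+6+8 = 16 sets the makespan at 16 days.
Longest path through Drywall: 10 days (earliest finish 3, latest finish 9).
Float = 16 − 10 = 6.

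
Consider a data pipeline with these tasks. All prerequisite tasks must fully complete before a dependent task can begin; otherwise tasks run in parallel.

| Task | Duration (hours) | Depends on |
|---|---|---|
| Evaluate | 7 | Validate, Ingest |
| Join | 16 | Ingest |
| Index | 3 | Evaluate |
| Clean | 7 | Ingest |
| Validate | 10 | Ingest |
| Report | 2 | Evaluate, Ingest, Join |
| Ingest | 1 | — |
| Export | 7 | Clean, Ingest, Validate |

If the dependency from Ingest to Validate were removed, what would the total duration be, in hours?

20

With the dependency in place, Ingest→Validate→Evaluate→Index = 1+10+7+3 = 21 sets the finish at 21 hours.
Without Ingest→Validate, Validate's earliest start moves from 1 to 0.
New critical path: Validate→Evaluate→Index = 10+7+3 = 20 ⇒ 20 hours.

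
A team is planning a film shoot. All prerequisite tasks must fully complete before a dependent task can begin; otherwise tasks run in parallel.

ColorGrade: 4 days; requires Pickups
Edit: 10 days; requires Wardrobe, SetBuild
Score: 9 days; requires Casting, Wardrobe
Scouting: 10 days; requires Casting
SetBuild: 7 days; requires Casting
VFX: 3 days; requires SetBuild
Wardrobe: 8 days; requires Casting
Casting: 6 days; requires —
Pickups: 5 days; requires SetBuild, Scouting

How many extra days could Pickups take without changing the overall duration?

0

Critical path: Casting→Scouting→Pickups→ColorGrade = 6+10+5+4 = 25, so the finish is 25 days.
The longest chain containing Pickups totals 25 days.
So Pickups can slip 21 − 21 = 0 days.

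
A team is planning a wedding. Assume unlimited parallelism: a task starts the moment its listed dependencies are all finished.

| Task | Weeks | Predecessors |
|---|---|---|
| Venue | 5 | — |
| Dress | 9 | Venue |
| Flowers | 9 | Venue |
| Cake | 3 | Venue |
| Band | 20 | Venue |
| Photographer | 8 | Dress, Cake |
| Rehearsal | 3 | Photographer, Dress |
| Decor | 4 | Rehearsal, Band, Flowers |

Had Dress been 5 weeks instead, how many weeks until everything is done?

29

Baseline: Venue→Dress→Photographer→Rehearsal→Decor = 5+9+8+3+4 = 29 → 29 weeks.
Dress lies on that path, so at 5 weeks the path becomes 25 weeks.
New critical path: Venue→Band→Decor = 5+20+4 = 29 ⇒ 29 weeks.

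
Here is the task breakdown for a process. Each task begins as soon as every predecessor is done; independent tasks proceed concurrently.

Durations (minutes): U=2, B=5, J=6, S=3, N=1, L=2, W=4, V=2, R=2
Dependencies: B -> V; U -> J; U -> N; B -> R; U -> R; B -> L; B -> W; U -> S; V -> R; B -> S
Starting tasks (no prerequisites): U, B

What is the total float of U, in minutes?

Critical path: B→W = 5+4 = 9, so the finish is 9 minutes.
The longest chain containing U totals 8 minutes.
So U can slip 3 − 2 = 1 minute.

1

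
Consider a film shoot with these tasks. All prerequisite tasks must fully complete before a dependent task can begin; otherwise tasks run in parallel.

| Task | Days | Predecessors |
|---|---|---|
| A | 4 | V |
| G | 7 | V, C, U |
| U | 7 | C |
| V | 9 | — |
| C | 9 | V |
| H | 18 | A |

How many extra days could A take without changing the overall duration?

Critical path: V→C→U→G = 9+9+7+7 = 32, so the finish is 32 days.
Longest path through A: 31 days (earliest finish 13, latest finish 14).
Slack of A = 10 − 9 = 1 day.

1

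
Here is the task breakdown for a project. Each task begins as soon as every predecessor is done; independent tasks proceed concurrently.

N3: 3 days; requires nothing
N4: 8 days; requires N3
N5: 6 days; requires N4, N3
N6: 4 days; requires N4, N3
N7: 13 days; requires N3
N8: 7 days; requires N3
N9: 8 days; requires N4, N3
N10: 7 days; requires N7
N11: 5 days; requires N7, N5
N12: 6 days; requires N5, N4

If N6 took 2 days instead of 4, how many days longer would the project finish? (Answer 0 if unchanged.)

As given, the longest chain is N3→N4→N5→N12 = 3+8+6+6 = 23, so the finish is 23 days.
The longest path through N6 is only 15 days, so N6 has float 8.
No other chain overtakes it, so the finish is 23 days.
Change in finish: 23 − 23 = +0 days.

0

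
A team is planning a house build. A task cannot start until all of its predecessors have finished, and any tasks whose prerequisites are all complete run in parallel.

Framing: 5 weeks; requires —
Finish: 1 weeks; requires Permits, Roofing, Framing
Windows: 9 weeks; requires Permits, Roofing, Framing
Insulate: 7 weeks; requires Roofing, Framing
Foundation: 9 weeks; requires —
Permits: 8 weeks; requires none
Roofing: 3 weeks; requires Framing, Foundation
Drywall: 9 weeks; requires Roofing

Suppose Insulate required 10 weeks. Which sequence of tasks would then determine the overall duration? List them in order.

Foundation, Roofing, Insulate

Actual critical path: Foundation→Roofing→Windows = 9+3+9 = 21 ⇒ 21 weeks.
Insulate has 2 weeks of float (longest path through it is 19).
Now Foundation→Roofing→Insulate = 9+3+10 = 22 is longest, so the finish becomes 22 weeks.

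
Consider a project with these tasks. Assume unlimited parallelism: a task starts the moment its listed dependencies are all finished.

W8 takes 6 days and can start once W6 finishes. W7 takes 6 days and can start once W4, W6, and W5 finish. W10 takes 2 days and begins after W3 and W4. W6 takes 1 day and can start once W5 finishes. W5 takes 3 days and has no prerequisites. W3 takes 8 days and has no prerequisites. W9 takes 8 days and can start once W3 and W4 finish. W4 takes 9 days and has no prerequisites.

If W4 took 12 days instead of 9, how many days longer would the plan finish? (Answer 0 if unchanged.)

3

Actual critical path: W4→W9 = 9+8 = 17 ⇒ 17 days.
W4 is on the critical path; changing it to 12 makes that path 20 days.
That remains the longest chain; total 20 days.
Change in finish: 20 − 17 = +3 days.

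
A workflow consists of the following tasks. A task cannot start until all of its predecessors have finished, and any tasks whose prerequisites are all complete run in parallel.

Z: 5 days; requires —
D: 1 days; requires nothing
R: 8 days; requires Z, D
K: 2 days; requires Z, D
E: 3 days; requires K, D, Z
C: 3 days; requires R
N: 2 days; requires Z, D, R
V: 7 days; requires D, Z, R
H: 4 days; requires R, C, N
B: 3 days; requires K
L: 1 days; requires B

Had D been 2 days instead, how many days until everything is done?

20

As given, the longest chain is Z→R→C→H = 5+8+3+4 = 20, so the finish is 20 days.
The longest path through D is only 16 days, so D has float 4.
No other chain overtakes it, so the finish is 20 days.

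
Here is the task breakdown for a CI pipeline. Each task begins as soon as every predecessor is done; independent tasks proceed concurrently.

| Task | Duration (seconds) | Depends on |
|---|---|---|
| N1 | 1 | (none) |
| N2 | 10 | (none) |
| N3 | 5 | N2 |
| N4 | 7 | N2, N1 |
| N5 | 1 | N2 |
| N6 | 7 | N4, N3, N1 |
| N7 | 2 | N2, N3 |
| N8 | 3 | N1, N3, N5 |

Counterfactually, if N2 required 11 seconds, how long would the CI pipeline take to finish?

Actual critical path: N2→N4→N6 = 10+7+7 = 24 ⇒ 24 seconds.
Since N2 is critical, the +1 change carries straight to that chain (now 25 seconds).
No other chain overtakes it, so the finish is 25 seconds.

25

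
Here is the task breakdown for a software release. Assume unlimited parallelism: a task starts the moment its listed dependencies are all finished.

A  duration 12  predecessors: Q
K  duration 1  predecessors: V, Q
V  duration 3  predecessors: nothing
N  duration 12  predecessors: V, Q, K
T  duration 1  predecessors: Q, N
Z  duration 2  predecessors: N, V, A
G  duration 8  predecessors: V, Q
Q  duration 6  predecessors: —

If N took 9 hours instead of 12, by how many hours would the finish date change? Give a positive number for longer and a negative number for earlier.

The binding path is Q→K→N→Z = 6+1+12+2 = 21; finish at 21 hours.
Since N is critical, the -3 change carries straight to that chain (now 18 hours).
Now Q→A→Z = 6+12+2 = 20 is longest, so the finish becomes 20 hours.
Change in finish: 20 − 21 = -1 hours.

-1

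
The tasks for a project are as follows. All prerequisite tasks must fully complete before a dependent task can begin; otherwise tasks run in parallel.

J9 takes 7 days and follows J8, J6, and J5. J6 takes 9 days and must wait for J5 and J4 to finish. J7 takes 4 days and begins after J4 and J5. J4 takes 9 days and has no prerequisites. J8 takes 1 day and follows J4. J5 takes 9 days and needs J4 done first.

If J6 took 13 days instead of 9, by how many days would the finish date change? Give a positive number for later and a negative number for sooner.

Critical path before the change: J4→J5→J6→J9 = 9+9+9+7 = 34 giving 34 days.
J6 lies on that path, so at 13 days the path becomes 38 days.
The critical path is still J4→J5→J6→J9; finish is now 38 days.
Change in finish: 38 − 34 = +4 days.

4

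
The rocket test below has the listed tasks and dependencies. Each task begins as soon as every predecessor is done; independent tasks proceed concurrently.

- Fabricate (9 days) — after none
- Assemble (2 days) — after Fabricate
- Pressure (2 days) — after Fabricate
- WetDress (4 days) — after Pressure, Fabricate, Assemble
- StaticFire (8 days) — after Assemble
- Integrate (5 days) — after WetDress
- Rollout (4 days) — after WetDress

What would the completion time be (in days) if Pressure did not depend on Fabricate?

Before: longest chain Fabricate→Assemble→WetDress→Integrate = 9+2+4+5 = 20, finish 20.
Without Fabricate→Pressure, Pressure's earliest start moves from 9 to 0.
The longest chain is now Fabricate→Assemble→WetDress→Integrate = 9+2+4+5 = 20, so the job takes 20 days.

20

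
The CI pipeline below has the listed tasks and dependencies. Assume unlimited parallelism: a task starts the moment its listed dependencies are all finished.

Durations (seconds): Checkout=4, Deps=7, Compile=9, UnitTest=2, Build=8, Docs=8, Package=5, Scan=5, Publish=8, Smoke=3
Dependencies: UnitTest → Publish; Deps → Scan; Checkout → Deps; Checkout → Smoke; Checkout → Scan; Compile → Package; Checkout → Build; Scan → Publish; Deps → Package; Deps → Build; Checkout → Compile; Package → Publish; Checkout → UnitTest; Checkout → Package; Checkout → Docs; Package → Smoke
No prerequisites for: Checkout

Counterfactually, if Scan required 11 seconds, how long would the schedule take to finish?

30

As given, the longest chain is Checkout→Compile→Package→Publish = 4+9+5+8 = 26, so the finish is 26 seconds.
Scan has 2 seconds of float (longest path through it is 24).
Now Checkout→Deps→Scan→Publish = 4+7+11+8 = 30 is longest, so the finish becomes 30 seconds.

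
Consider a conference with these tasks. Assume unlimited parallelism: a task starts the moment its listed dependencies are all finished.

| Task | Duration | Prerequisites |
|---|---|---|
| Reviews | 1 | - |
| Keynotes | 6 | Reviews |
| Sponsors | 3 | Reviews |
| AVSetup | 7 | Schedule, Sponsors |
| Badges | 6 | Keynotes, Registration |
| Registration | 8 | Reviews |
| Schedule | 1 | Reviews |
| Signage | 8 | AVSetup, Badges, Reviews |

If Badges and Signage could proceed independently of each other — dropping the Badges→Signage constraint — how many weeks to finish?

With the dependency in place, Reviews→Registration→Badges→Signage = 1+8+6+8 = 23 sets the finish at 23 weeks.
Without Badges→Signage, Signage's earliest start moves from 15 to 11.
New critical path: Reviews→Sponsors→AVSetup→Signage = 1+3+7+8 = 19 ⇒ 19 weeks.

19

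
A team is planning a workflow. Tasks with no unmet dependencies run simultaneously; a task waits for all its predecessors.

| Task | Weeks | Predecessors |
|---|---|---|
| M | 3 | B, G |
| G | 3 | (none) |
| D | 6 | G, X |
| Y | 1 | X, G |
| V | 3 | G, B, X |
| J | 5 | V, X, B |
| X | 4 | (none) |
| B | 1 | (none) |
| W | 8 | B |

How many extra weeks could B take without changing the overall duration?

3

X→V→J = 4+3+5 = 12 sets the makespan at 12 weeks.
The longest chain containing B totals 9 weeks.
Slack of B = 3 − 0 = 3 weeks.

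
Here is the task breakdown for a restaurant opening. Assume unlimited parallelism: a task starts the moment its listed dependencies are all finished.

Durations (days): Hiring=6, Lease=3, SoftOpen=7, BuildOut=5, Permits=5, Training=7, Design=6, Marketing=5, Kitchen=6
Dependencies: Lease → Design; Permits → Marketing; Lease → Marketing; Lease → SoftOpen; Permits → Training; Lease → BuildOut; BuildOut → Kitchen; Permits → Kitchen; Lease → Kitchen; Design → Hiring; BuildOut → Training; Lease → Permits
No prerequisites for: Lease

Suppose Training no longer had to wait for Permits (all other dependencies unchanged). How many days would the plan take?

With the dependency in place, Lease→Permits→Training = 3+5+7 = 15 sets the finish at 15 days.
Dropping Permits→Training doesn't change Training's earliest start (8); another predecessor still binds.
The longest chain is now Lease→Design→Hiring = 3+6+6 = 15, so the plan takes 15 days.

15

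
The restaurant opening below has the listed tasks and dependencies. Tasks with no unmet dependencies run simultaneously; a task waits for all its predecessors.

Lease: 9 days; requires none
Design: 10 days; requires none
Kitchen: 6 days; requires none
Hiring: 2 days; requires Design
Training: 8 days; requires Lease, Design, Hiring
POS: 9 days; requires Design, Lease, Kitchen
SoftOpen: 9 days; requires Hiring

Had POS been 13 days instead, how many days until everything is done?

23

Critical path before the change: Design→Hiring→SoftOpen = 10+2+9 = 21 giving 21 days.
POS has 2 days of float (longest path through it is 19).
The binding chain switches to Design→POS = 10+13 = 23; finish 23 days.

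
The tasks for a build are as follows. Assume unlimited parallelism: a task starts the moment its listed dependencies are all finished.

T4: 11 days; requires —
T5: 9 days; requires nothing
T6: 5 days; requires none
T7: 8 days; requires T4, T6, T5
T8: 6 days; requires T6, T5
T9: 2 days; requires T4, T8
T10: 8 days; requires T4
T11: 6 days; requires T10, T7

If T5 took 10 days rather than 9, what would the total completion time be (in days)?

25

The binding path is T4→T7→T11 = 11+8+6 = 25; finish at 25 days.
The longest path through T5 is only 23 days, so T5 has float 2.
That remains the longest chain; total 25 days.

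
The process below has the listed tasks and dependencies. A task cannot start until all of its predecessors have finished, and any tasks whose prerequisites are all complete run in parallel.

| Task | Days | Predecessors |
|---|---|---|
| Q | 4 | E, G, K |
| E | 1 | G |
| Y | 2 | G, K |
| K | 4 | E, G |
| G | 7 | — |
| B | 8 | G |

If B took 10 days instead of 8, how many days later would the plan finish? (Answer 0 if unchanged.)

As given, the longest chain is G→E→K→Q = 7+1+4+4 = 16, so the finish is 16 days.
B is off the critical path — its longest chain is 15 days, giving 1 of slack.
The binding chain switches to G→B = 7+10 = 17; finish 17 days.
Change in finish: 17 − 16 = +1 days.

1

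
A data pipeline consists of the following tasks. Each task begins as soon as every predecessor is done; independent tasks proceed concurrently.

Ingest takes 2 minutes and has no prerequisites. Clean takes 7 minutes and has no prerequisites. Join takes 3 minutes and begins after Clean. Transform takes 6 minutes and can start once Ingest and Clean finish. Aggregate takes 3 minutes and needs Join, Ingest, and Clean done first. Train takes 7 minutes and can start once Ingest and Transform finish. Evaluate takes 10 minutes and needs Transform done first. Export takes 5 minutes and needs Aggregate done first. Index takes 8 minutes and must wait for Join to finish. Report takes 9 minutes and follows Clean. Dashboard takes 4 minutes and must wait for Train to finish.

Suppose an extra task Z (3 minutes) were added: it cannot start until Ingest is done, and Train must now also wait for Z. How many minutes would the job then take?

Originally the job takes 24 minutes.
With Z inserted, Train now waits for max(Ingest, Transform, Z).
New critical path: Clean→Transform→Train→Dashboard = 7+6+7+4 = 24 ⇒ 24 minutes.

24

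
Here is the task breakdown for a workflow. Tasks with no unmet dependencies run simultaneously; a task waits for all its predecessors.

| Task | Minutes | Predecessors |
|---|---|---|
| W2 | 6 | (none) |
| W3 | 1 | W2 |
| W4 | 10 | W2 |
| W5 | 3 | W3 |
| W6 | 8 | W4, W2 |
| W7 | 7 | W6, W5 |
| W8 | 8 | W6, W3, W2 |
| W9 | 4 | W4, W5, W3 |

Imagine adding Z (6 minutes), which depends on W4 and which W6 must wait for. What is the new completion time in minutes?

38

Originally the project takes 32 minutes.
With Z inserted, W6 now waits for max(W4, W2, Z).
New critical path: W2→W4→Z→W6→W8 = 6+10+6+8+8 = 38 ⇒ 38 minutes.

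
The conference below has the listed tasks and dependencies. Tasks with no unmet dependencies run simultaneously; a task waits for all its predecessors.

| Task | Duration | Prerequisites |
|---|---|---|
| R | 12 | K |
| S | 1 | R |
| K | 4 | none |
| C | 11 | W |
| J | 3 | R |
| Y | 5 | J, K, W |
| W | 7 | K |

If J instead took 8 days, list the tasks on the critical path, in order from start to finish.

K, R, J, Y

As given, the longest chain is K→R→J→Y = 4+12+3+5 = 24, so the finish is 24 days.
Since J is critical, the +5 change carries straight to that chain (now 29 days).
That remains the longest chain; total 29 days.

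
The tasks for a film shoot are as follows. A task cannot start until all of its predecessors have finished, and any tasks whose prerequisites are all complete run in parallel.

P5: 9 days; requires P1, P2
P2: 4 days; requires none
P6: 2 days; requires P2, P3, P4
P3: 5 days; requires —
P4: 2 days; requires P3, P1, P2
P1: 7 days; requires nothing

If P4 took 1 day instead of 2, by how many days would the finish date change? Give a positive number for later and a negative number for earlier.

0

Actual critical path: P1→P5 = 7+9 = 16 ⇒ 16 days.
P4 has 5 days of float (longest path through it is 11).
That remains the longest chain; total 16 days.
Change in finish: 16 − 16 = +0 days.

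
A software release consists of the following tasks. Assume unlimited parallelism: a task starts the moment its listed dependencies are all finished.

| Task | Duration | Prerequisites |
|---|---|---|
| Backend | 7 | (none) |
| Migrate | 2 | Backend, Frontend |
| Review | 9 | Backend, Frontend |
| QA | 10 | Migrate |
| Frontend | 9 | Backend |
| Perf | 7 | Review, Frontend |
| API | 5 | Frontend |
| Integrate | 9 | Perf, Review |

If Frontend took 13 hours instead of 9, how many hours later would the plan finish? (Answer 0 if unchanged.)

The binding path is Backend→Frontend→Review→Perf→Integrate = 7+9+9+7+9 = 41; finish at 41 hours.
Frontend is on the critical path; changing it to 13 makes that path 45 hours.
No other chain overtakes it, so the finish is 45 hours.
Change in finish: 45 − 41 = +4 hours.

4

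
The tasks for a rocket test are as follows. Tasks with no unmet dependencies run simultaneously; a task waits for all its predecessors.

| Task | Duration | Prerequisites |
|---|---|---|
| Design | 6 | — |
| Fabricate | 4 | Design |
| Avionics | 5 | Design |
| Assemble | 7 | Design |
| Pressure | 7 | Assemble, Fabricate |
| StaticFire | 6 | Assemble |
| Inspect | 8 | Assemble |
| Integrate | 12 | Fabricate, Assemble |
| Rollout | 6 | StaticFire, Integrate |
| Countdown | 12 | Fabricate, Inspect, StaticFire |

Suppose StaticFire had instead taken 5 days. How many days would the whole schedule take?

As given, the longest chain is Design→Assemble→Inspect→Countdown = 6+7+8+12 = 33, so the finish is 33 days.
StaticFire is off the critical path — its longest chain is 31 days, giving 2 of slack.
That remains the longest chain; total 33 days.

33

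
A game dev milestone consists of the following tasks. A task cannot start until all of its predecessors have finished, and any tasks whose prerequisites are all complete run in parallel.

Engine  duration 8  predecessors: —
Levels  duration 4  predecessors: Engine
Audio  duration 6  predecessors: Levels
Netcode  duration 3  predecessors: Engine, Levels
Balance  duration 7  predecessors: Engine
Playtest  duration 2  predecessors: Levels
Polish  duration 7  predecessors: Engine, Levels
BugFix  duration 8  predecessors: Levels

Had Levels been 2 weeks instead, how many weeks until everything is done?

The binding path is Engine→Levels→BugFix = 8+4+8 = 20; finish at 20 weeks.
Levels is on the critical path; changing it to 2 makes that path 18 weeks.
No other chain overtakes it, so the finish is 18 weeks.

18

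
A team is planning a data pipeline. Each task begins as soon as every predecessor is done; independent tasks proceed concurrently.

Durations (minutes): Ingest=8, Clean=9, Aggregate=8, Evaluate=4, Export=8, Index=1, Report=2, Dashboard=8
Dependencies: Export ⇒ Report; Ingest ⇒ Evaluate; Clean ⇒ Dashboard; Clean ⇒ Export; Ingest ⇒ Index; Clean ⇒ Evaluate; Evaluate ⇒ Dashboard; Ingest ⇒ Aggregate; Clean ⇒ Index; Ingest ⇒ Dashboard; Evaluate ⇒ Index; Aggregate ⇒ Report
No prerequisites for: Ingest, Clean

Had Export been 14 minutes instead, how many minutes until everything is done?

Critical path before the change: Clean→Evaluate→Dashboard = 9+4+8 = 21 giving 21 minutes.
The longest path through Export is only 19 minutes, so Export has float 2.
New critical path: Clean→Export→Report = 9+14+2 = 25 ⇒ 25 minutes.

25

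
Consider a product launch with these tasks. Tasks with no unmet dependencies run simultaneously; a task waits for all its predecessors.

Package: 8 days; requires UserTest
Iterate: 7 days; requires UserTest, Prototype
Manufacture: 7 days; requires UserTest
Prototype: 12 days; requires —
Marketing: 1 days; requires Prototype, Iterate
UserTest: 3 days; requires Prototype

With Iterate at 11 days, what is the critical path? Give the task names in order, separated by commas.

As given, the longest chain is Prototype→UserTest→Iterate→Marketing = 12+3+7+1 = 23, so the finish is 23 days.
Iterate is on the critical path; changing it to 11 makes that path 27 days.
No other chain overtakes it, so the finish is 27 days.

Prototype, UserTest, Iterate, Marketing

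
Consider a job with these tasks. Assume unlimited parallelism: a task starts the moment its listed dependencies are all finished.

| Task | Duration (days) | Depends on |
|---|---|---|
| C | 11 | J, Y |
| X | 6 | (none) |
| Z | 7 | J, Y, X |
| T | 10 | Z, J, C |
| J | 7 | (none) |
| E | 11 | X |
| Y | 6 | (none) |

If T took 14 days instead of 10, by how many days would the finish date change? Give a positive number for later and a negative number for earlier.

4

The binding path is J→C→T = 7+11+10 = 28; finish at 28 days.
T lies on that path, so at 14 days the path becomes 32 days.
No other chain overtakes it, so the finish is 32 days.
Change in finish: 32 − 28 = +4 days.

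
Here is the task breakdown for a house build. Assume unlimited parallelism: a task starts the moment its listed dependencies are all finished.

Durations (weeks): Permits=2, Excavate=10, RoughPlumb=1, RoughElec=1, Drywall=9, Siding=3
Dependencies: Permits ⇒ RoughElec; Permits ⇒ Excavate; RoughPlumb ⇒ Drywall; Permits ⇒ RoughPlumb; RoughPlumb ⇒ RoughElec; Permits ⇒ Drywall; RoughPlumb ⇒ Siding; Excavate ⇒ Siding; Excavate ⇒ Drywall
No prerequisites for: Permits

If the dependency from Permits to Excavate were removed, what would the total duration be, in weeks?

Original critical path: Permits→Excavate→Drywall = 2+10+9 = 21 ⇒ 21 weeks.
Without Permits→Excavate, Excavate's earliest start moves from 2 to 0.
New critical path: Excavate→Drywall = 10+9 = 19 ⇒ 19 weeks.

19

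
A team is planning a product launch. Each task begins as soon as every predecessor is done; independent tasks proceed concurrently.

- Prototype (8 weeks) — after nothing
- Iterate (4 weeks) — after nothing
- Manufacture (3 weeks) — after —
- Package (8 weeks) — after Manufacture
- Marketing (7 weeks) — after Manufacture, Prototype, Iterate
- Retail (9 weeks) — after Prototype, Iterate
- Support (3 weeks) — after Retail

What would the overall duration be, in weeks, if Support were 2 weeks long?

The binding path is Prototype→Retail→Support = 8+9+3 = 20; finish at 20 weeks.
Support lies on that path, so at 2 weeks the path becomes 19 weeks.
The critical path is still Prototype→Retail→Support; finish is now 19 weeks.

19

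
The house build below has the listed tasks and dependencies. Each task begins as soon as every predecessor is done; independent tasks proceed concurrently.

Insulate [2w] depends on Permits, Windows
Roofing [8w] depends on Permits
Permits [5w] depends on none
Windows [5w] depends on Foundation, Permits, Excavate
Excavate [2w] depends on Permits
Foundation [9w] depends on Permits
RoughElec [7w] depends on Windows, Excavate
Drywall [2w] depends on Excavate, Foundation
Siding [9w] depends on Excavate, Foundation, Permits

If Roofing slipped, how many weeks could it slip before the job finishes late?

13

Critical path: Permits→Foundation→Windows→RoughElec = 5+9+5+7 = 26, so the finish is 26 weeks.
Longest path through Roofing: 13 weeks (earliest finish 13, latest finish 26).
So Roofing can slip 26 − 13 = 13 weeks.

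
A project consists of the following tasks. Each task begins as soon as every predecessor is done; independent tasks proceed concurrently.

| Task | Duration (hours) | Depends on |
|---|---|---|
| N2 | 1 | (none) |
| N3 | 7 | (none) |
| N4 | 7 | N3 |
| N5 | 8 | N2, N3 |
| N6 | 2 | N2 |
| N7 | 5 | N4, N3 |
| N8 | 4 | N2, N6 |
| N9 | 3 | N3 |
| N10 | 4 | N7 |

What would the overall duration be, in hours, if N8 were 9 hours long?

23

The binding path is N3→N4→N7→N10 = 7+7+5+4 = 23; finish at 23 hours.
N8 is off the critical path — its longest chain is 7 hours, giving 16 of slack.
The critical path is still N3→N4→N7→N10; finish is now 23 hours.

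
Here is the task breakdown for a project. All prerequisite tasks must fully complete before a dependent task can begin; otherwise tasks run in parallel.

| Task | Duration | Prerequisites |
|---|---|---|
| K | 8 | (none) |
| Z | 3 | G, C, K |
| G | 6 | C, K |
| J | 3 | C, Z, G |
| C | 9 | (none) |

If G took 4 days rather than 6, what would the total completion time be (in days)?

The binding path is C→G→Z→J = 9+6+3+3 = 21; finish at 21 days.
Since G is critical, the -2 change carries straight to that chain (now 19 days).
That remains the longest chain; total 19 days.

19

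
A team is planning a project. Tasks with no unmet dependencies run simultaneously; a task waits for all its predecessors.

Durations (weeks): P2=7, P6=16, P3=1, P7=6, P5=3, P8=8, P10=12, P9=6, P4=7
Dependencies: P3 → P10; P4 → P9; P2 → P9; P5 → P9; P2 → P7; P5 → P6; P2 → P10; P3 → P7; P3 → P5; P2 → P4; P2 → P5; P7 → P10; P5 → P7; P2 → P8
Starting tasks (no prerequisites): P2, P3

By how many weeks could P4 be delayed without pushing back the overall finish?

P2→P5→P7→P10 = 7+3+6+12 = 28 sets the makespan at 28 weeks.
P4 finishes as early as 14 and must finish by 22.
Slack of P4 = 15 − 7 = 8 weeks.

8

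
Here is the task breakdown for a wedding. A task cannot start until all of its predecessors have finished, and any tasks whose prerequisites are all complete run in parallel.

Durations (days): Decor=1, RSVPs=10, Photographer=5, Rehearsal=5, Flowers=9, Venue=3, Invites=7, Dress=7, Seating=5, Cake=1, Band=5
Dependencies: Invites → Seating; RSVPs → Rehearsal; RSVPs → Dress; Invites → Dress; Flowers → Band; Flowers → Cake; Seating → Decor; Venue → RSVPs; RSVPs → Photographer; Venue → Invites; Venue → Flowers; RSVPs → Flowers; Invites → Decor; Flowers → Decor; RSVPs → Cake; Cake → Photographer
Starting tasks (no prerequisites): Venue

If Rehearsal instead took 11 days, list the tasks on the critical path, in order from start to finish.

Baseline: Venue→RSVPs→Flowers→Cake→Photographer = 3+10+9+1+5 = 28 → 28 days.
Rehearsal is off the critical path — its longest chain is 18 days, giving 10 of slack.
The critical path is still Venue→RSVPs→Flowers→Cake→Photographer; finish is now 28 days.

Venue, RSVPs, Flowers, Cake, Photographer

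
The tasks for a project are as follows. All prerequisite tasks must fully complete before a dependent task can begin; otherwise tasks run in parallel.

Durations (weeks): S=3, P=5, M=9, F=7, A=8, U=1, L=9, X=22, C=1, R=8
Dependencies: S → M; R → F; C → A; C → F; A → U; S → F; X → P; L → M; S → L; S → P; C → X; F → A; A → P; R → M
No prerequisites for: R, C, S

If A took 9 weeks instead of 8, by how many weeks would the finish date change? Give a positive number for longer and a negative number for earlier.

Critical path before the change: R→F→A→P = 8+7+8+5 = 28 giving 28 weeks.
Since A is critical, the +1 change carries straight to that chain (now 29 weeks).
No other chain overtakes it, so the finish is 29 weeks.
Change in finish: 29 − 28 = +1 weeks.

1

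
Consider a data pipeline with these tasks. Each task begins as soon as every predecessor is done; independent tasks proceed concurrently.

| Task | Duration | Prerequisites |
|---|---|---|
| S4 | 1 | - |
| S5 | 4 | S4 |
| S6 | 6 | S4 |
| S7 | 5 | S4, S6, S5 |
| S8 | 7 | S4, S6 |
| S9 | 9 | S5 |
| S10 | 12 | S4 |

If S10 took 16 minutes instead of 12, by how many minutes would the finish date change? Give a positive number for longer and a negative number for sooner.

The binding path is S4→S5→S9 = 1+4+9 = 14; finish at 14 minutes.
S10 is off the critical path — its longest chain is 13 minutes, giving 1 of slack.
Now S4→S10 = 1+16 = 17 is longest, so the finish becomes 17 minutes.
Change in finish: 17 − 14 = +3 minutes.

3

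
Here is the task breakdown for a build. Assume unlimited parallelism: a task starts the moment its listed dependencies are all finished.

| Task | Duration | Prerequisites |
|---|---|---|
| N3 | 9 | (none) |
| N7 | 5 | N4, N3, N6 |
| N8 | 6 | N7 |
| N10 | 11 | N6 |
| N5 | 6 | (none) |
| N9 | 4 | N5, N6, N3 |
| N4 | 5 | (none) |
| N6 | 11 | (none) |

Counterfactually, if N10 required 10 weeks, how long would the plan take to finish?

22

The binding path is N6→N10 = 11+11 = 22; finish at 22 weeks.
N10 lies on that path, so at 10 weeks the path becomes 21 weeks.
New critical path: N6→N7→N8 = 11+5+6 = 22 ⇒ 22 weeks.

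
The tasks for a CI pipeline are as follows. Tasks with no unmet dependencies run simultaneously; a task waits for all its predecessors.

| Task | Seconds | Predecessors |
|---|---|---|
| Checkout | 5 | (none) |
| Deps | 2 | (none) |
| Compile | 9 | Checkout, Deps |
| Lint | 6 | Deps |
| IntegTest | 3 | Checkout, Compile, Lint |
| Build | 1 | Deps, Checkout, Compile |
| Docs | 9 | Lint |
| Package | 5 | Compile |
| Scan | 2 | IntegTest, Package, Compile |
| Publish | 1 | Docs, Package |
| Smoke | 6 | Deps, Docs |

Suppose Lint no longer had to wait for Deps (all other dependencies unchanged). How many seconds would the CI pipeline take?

21

Original critical path: Deps→Lint→Docs→Smoke = 2+6+9+6 = 23 ⇒ 23 seconds.
Without Deps→Lint, Lint's earliest start moves from 2 to 0.
New critical path: Checkout→Compile→Package→Scan = 5+9+5+2 = 21 ⇒ 21 seconds.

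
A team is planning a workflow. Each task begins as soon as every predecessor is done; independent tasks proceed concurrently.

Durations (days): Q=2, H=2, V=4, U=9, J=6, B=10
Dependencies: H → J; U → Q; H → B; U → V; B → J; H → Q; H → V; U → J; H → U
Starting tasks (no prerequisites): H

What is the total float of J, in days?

0

H→B→J = 2+10+6 = 18 sets the makespan at 18 days.
The longest chain containing J totals 18 days.
Slack of J = 12 − 12 = 0 days.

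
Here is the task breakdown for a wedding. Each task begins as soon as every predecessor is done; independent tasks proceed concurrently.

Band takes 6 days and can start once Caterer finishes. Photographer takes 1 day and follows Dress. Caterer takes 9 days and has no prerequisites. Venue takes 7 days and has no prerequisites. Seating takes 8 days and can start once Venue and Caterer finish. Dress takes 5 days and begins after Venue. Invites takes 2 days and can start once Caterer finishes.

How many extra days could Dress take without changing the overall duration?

Critical path: Caterer→Seating = 9+8 = 17, so the finish is 17 days.
Dress finishes as early as 12 and must finish by 16.
Float = 17 − 13 = 4.

4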